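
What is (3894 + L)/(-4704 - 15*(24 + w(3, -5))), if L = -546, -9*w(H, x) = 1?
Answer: -10044/15187 ≈ -0.66136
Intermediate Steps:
w(H, x) = -⅑ (w(H, x) = -⅑*1 = -⅑)
(3894 + L)/(-4704 - 15*(24 + w(3, -5))) = (3894 - 546)/(-4704 - 15*(24 - ⅑)) = 3348/(-4704 - 15*215/9) = 3348/(-4704 - 1075/3) = 3348/(-15187/3) = 3348*(-3/15187) = -10044/15187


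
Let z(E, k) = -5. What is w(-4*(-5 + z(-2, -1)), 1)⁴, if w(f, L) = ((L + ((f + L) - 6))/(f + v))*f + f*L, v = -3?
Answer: 72699496960000/1874161 ≈ 3.8790e+7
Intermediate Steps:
w(f, L) = L*f + f*(-6 + f + 2*L)/(-3 + f) (w(f, L) = ((L + ((f + L) - 6))/(f - 3))*f + f*L = ((L + ((L + f) - 6))/(-3 + f))*f + L*f = ((L + (-6 + L + f))/(-3 + f))*f + L*f = ((-6 + f + 2*L)/(-3 + f))*f + L*f = f*(-6 + f + 2*L)/(-3 + f) + L*f = L*f + f*(-6 + f + 2*L)/(-3 + f))
w(-4*(-5 + z(-2, -1)), 1)⁴ = ((-4*(-5 - 5))*(-6 - 4*(-5 - 5) - 1*1 + 1*(-4*(-5 - 5)))/(-3 - 4*(-5 - 5)))⁴ = ((-4*(-10))*(-6 - 4*(-10) - 1 + 1*(-4*(-10)))/(-3 - 4*(-10)))⁴ = (40*(-6 + 40 - 1 + 1*40)/(-3 + 40))⁴ = (40*(-6 + 40 - 1 + 40)/37)⁴ = (40*(1/37)*73)⁴ = (2920/37)⁴ = 72699496960000/1874161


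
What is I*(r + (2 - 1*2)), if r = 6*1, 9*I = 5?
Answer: 10/3 ≈ 3.3333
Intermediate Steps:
I = 5/9 (I = (⅑)*5 = 5/9 ≈ 0.55556)
r = 6
I*(r + (2 - 1*2)) = 5*(6 + (2 - 1*2))/9 = 5*(6 + (2 - 2))/9 = 5*(6 + 0)/9 = (5/9)*6 = 10/3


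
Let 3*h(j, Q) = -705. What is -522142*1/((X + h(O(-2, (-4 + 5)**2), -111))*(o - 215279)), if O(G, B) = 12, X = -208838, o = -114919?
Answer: -261071/34517743227 ≈ -7.5634e-6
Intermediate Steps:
h(j, Q) = -235 (h(j, Q) = (1/3)*(-705) = -235)
-522142*1/((X + h(O(-2, (-4 + 5)**2), -111))*(o - 215279)) = -522142*1/((-208838 - 235)*(-114919 - 215279)) = -522142/((-330198*(-209073))) = -522142/69035486454 = -522142*1/69035486454 = -261071/34517743227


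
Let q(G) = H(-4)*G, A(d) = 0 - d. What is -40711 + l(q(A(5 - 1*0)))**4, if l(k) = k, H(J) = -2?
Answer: -30711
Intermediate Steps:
A(d) = -d
q(G) = -2*G
-40711 + l(q(A(5 - 1*0)))**4 = -40711 + (-(-2)*(5 - 1*0))**4 = -40711 + (-(-2)*(5 + 0))**4 = -40711 + (-(-2)*5)**4 = -40711 + (-2*(-5))**4 = -40711 + 10**4 = -40711 + 10000 = -30711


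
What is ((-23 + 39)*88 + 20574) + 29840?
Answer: 51822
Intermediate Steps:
((-23 + 39)*88 + 20574) + 29840 = (16*88 + 20574) + 29840 = (1408 + 20574) + 29840 = 21982 + 29840 = 51822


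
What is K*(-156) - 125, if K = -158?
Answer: 24523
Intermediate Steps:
K*(-156) - 125 = -158*(-156) - 125 = 24648 - 125 = 24523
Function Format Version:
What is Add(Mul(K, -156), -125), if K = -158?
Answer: 24523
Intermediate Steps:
Add(Mul(K, -156), -125) = Add(Mul(-158, -156), -125) = Add(24648, -125) = 24523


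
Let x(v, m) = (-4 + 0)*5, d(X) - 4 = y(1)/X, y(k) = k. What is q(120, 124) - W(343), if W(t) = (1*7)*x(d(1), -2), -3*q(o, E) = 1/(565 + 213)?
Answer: 326759/2334 ≈ 140.00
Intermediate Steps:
q(o, E) = -1/2334 (q(o, E) = -1/(3*(565 + 213)) = -⅓/778 = -⅓*1/778 = -1/2334)
d(X) = 4 + 1/X
x(v, m) = -20 (x(v, m) = -4*5 = -20)
W(t) = -140 (W(t) = (1*7)*(-20) = 7*(-20) = -140)
q(120, 124) - W(343) = -1/2334 - 1*(-140) = -1/2334 + 140 = 326759/2334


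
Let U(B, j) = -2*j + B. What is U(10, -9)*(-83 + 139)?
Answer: 1568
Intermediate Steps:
U(B, j) = B - 2*j
U(10, -9)*(-83 + 139) = (10 - 2*(-9))*(-83 + 139) = (10 + 18)*56 = 28*56 = 1568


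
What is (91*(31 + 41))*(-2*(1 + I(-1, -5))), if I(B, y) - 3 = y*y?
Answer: -380016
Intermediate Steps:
I(B, y) = 3 + y² (I(B, y) = 3 + y*y = 3 + y²)
(91*(31 + 41))*(-2*(1 + I(-1, -5))) = (91*(31 + 41))*(-2*(1 + (3 + (-5)²))) = (91*72)*(-2*(1 + (3 + 25))) = 6552*(-2*(1 + 28)) = 6552*(-2*29) = 6552*(-58) = -380016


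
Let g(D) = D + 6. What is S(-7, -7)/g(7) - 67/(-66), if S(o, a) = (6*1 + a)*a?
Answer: 1333/858 ≈ 1.5536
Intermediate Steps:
g(D) = 6 + D
S(o, a) = a*(6 + a) (S(o, a) = (6 + a)*a = a*(6 + a))
S(-7, -7)/g(7) - 67/(-66) = (-7*(6 - 7))/(6 + 7) - 67/(-66) = -7*(-1)/13 - 67*(-1/66) = 7*(1/13) + 67/66 = 7/13 + 67/66 = 1333/858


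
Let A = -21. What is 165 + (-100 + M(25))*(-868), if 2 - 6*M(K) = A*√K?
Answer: 214457/3 ≈ 71486.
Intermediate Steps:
M(K) = ⅓ + 7*√K/2 (M(K) = ⅓ - (-7)*√K/2 = ⅓ + 7*√K/2)
165 + (-100 + M(25))*(-868) = 165 + (-100 + (⅓ + 7*√25/2))*(-868) = 165 + (-100 + (⅓ + (7/2)*5))*(-868) = 165 + (-100 + (⅓ + 35/2))*(-868) = 165 + (-100 + 107/6)*(-868) = 165 - 493/6*(-868) = 165 + 213962/3 = 214457/3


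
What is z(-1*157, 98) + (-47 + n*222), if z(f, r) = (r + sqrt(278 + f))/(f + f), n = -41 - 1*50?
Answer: -6358295/314 ≈ -20249.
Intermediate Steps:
n = -91 (n = -41 - 50 = -91)
z(f, r) = (r + sqrt(278 + f))/(2*f) (z(f, r) = (r + sqrt(278 + f))/((2*f)) = (r + sqrt(278 + f))*(1/(2*f)) = (r + sqrt(278 + f))/(2*f))
z(-1*157, 98) + (-47 + n*222) = (98 + sqrt(278 - 1*157))/(2*((-1*157))) + (-47 - 91*222) = (1/2)*(98 + sqrt(278 - 157))/(-157) + (-47 - 20202) = (1/2)*(-1/157)*(98 + sqrt(121)) - 20249 = (1/2)*(-1/157)*(98 + 11) - 20249 = (1/2)*(-1/157)*109 - 20249 = -109/314 - 20249 = -6358295/314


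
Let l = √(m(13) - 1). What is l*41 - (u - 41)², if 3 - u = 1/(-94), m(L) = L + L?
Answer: -10940661/8836 ≈ -1238.2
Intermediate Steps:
m(L) = 2*L
l = 5 (l = √(2*13 - 1) = √(26 - 1) = √25 = 5)
u = 283/94 (u = 3 - 1/(-94) = 3 - 1*(-1/94) = 3 + 1/94 = 283/94 ≈ 3.0106)
l*41 - (u - 41)² = 5*41 - (283/94 - 41)² = 205 - (-3571/94)² = 205 - 1*12752041/8836 = 205 - 12752041/8836 = -10940661/8836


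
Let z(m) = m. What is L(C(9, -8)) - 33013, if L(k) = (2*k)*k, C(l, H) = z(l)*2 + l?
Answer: -31555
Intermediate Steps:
C(l, H) = 3*l (C(l, H) = l*2 + l = 2*l + l = 3*l)
L(k) = 2*k**2
L(C(9, -8)) - 33013 = 2*(3*9)**2 - 33013 = 2*27**2 - 33013 = 2*729 - 33013 = 1458 - 33013 = -31555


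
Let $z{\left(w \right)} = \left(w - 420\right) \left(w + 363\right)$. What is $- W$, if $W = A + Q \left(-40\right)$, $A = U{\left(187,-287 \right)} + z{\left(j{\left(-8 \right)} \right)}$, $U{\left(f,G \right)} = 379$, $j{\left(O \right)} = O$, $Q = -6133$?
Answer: $-93759$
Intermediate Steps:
$z{\left(w \right)} = \left(-420 + w\right) \left(363 + w\right)$
$A = -151561$ ($A = 379 - \left(152004 - 64\right) = 379 + \left(-152460 + 64 + 456\right) = 379 - 151940 = -151561$)
$W = 93759$ ($W = -151561 - -245320 = -151561 + 245320 = 93759$)
$- W = \left(-1\right) 93759 = -93759$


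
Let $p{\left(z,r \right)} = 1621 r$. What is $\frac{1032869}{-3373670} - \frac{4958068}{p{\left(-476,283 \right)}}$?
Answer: $- \frac{17200706693227}{1547647496810} \approx -11.114$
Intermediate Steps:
$\frac{1032869}{-3373670} - \frac{4958068}{p{\left(-476,283 \right)}} = \frac{1032869}{-3373670} - \frac{4958068}{1621 \cdot 283} = 1032869 \left(- \frac{1}{3373670}\right) - \frac{4958068}{458743} = - \frac{1032869}{3373670} - \frac{4958068}{458743} = - \frac{17200706693227}{1547647496810}$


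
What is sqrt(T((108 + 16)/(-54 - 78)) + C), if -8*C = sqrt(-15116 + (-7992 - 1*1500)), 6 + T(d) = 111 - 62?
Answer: sqrt(172 - 2*I*sqrt(1538))/2 ≈ 6.7179 - 1.4594*I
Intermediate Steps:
T(d) = 43 (T(d) = -6 + (111 - 62) = -6 + 49 = 43)
C = -I*sqrt(1538)/2 (C = -sqrt(-15116 + (-7992 - 1*1500))/8 = -sqrt(-15116 + (-7992 - 1500))/8 = -sqrt(-15116 - 9492)/8 = -I*sqrt(1538)/2 ≈ -19.609*I)
sqrt(T((108 + 16)/(-54 - 78)) + C) = sqrt(43 - I*sqrt(1538)/2)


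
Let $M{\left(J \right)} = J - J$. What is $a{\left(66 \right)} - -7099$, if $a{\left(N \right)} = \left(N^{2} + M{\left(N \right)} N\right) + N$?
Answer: $11521$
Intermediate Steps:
$M{\left(J \right)} = 0$
$a{\left(N \right)} = N + N^{2}$ ($a{\left(N \right)} = \left(N^{2} + 0 N\right) + N = \left(N^{2} + 0\right) + N = N^{2} + N = N + N^{2}$)
$a{\left(66 \right)} - -7099 = 66 \left(1 + 66\right) - -7099 = 66 \cdot 67 + 7099 = 4422 + 7099 = 11521$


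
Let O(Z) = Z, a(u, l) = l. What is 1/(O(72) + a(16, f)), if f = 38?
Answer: 1/110 ≈ 0.0090909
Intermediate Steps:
1/(O(72) + a(16, f)) = 1/(72 + 38) = 1/110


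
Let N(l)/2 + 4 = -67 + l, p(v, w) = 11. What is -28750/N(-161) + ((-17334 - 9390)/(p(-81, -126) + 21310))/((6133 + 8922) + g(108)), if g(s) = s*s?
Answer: 2729694470219/44054928456 ≈ 61.961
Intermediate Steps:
g(s) = s**2
N(l) = -142 + 2*l (N(l) = -8 + 2*(-67 + l) = -8 + (-134 + 2*l) = -142 + 2*l)
-28750/N(-161) + ((-17334 - 9390)/(p(-81, -126) + 21310))/((6133 + 8922) + g(108)) = -28750/(-142 + 2*(-161)) + ((-17334 - 9390)/(11 + 21310))/((6133 + 8922) + 108**2) = -28750/(-142 - 322) + (-26724/21321)/(15055 + 11664) = -28750/(-464) - 26724*1/21321/26719 = -28750*(-1/464) - 8908/7107*1/26719 = 14375/232 - 8908/189891933 = 2729694470219/44054928456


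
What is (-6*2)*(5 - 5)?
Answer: 0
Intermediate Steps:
(-6*2)*(5 - 5) = -12*0 = 0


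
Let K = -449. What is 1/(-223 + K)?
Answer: -1/672 ≈ -0.0014881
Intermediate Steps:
1/(-223 + K) = 1/(-223 - 449) = 1/(-672) = -1/672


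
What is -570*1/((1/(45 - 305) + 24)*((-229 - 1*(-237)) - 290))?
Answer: 24700/293233 ≈ 0.084233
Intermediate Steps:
-570*1/((1/(45 - 305) + 24)*((-229 - 1*(-237)) - 290)) = -570*1/((1/(-260) + 24)*((-229 + 237) - 290)) = -570*1/((8 - 290)*(-1/260 + 24)) = -570/((6239/260)*(-282)) = -570/(-879699/130) = -570*(-130/879699) = 24700/293233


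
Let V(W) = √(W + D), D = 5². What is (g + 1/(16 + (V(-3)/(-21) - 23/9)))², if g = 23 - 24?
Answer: 40063418942/46762874411 - 22812300*√22/46762874411 ≈ 0.85445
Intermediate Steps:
D = 25
g = -1
V(W) = √(25 + W) (V(W) = √(W + 25) = √(25 + W))
(g + 1/(16 + (V(-3)/(-21) - 23/9)))² = (-1 + 1/(16 + (√(25 - 3)/(-21) - 23/9)))² = (-1 + 1/(16 + (√22*(-1/21) - 23*⅑)))² = (-1 + 1/(16 + (-√22/21 - 23/9)))² = (-1 + 1/(16 + (-23/9 - √22/21)))² = (-1 + 1/(121/9 - √22/21))²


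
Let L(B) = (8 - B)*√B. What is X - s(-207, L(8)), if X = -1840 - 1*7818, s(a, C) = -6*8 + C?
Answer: -9610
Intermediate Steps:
L(B) = √B*(8 - B)
s(a, C) = -48 + C
X = -9658 (X = -1840 - 7818 = -9658)
X - s(-207, L(8)) = -9658 - (-48 + √8*(8 - 1*8)) = -9658 - (-48 + (2*√2)*(8 - 8)) = -9658 - (-48 + (2*√2)*0) = -9658 - (-48 + 0) = -9658 - 1*(-48) = -9658 + 48 = -9610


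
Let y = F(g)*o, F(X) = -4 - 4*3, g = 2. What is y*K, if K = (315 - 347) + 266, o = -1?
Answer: 3744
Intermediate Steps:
F(X) = -16 (F(X) = -4 - 12 = -16)
y = 16 (y = -16*(-1) = 16)
K = 234 (K = -32 + 266 = 234)
y*K = 16*234 = 3744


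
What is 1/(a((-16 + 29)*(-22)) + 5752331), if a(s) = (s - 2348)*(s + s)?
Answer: 1/7258979 ≈ 1.3776e-7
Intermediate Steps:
a(s) = 2*s*(-2348 + s) (a(s) = (-2348 + s)*(2*s) = 2*s*(-2348 + s))
1/(a((-16 + 29)*(-22)) + 5752331) = 1/(2*((-16 + 29)*(-22))*(-2348 + (-16 + 29)*(-22)) + 5752331) = 1/(2*(13*(-22))*(-2348 + 13*(-22)) + 5752331) = 1/(2*(-286)*(-2348 - 286) + 5752331) = 1/(2*(-286)*(-2634) + 5752331) = 1/(1506648 + 5752331) = 1/7258979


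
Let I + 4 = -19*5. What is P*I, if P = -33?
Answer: 3267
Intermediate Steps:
I = -99 (I = -4 - 19*5 = -4 - 95 = -99)
P*I = -33*(-99) = 3267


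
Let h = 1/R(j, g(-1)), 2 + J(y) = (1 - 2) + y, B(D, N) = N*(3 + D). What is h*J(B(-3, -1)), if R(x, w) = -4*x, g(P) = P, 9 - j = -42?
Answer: 1/68 ≈ 0.014706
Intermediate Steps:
j = 51 (j = 9 - 1*(-42) = 9 + 42 = 51)
J(y) = -3 + y (J(y) = -2 + ((1 - 2) + y) = -2 + (-1 + y) = -3 + y)
h = -1/204 (h = 1/(-4*51) = 1/(-204) = -1/204 ≈ -0.0049020)
h*J(B(-3, -1)) = -(-3 - (3 - 3))/204 = -(-3 - 1*0)/204 = -(-3 + 0)/204 = -1/204*(-3) = 1/68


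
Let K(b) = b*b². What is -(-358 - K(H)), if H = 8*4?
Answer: 33126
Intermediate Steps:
H = 32
K(b) = b³
-(-358 - K(H)) = -(-358 - 1*32³) = -(-358 - 1*32768) = -(-358 - 32768) = -1*(-33126) = 33126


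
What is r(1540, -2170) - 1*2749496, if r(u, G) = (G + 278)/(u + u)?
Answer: -192464763/70 ≈ -2.7495e+6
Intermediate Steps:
r(u, G) = (278 + G)/(2*u) (r(u, G) = (278 + G)/((2*u)) = (278 + G)*(1/(2*u)) = (278 + G)/(2*u))
r(1540, -2170) - 1*2749496 = (1/2)*(278 - 2170)/1540 - 1*2749496 = (1/2)*(1/1540)*(-1892) - 2749496 = -43/70 - 2749496 = -192464763/70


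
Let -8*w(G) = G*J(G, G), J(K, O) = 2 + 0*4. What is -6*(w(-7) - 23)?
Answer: 255/2 ≈ 127.50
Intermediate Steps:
J(K, O) = 2 (J(K, O) = 2 + 0 = 2)
w(G) = -G/4 (w(G) = -G*2/8 = -G/4)
-6*(w(-7) - 23) = -6*(-¼*(-7) - 23) = -6*(7/4 - 23) = -6*(-85/4) = 255/2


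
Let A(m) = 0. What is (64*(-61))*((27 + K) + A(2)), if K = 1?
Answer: -109312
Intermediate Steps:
(64*(-61))*((27 + K) + A(2)) = (64*(-61))*((27 + 1) + 0) = -3904*(28 + 0) = -3904*28 = -109312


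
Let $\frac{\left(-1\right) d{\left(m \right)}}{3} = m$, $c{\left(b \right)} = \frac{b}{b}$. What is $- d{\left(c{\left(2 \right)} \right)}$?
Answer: $3$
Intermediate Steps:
$c{\left(b \right)} = 1$
$d{\left(m \right)} = - 3 m$
$- d{\left(c{\left(2 \right)} \right)} = - \left(-3\right) 1 = \left(-1\right) \left(-3\right) = 3$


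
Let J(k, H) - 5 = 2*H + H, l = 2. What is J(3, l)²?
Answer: 121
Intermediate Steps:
J(k, H) = 5 + 3*H (J(k, H) = 5 + (2*H + H) = 5 + 3*H)
J(3, l)² = (5 + 3*2)² = (5 + 6)² = 11² = 121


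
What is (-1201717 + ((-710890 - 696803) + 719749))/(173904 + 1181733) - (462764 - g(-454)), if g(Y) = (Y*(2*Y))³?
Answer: 31655360454744896881229/451879 ≈ 7.0053e+16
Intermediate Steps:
g(Y) = 8*Y⁶ (g(Y) = (2*Y²)³ = 8*Y⁶)
(-1201717 + ((-710890 - 696803) + 719749))/(173904 + 1181733) - (462764 - g(-454)) = (-1201717 + ((-710890 - 696803) + 719749))/(173904 + 1181733) - (462764 - 8*(-454)⁶) = (-1201717 + (-1407693 + 719749))/1355637 - (462764 - 8*8756592045368896) = (-1201717 - 687944)*(1/1355637) - (462764 - 1*70052736362951168) = -1889661*1/1355637 - (462764 - 70052736362951168) = -629887/451879 - 1*(-70052736362488404) = -629887/451879 + 70052736362488404 = 31655360454744896881229/451879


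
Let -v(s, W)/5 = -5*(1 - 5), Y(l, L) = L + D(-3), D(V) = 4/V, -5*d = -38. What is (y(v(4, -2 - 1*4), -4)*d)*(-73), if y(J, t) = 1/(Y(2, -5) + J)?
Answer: 8322/1595 ≈ 5.2176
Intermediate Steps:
d = 38/5 (d = -1/5*(-38) = 38/5 ≈ 7.6000)
Y(l, L) = -4/3 + L (Y(l, L) = L + 4/(-3) = L + 4*(-1/3) = L - 4/3 = -4/3 + L)
v(s, W) = -100 (v(s, W) = -(-25)*(1 - 5) = -(-25)*(-4) = -5*20 = -100)
y(J, t) = 1/(-19/3 + J) (y(J, t) = 1/((-4/3 - 5) + J) = 1/(-19/3 + J))
(y(v(4, -2 - 1*4), -4)*d)*(-73) = ((3/(-19 + 3*(-100)))*(38/5))*(-73) = ((3/(-19 - 300))*(38/5))*(-73) = ((3/(-319))*(38/5))*(-73) = ((3*(-1/319))*(38/5))*(-73) = -3/319*38/5*(-73) = -114/1595*(-73) = 8322/1595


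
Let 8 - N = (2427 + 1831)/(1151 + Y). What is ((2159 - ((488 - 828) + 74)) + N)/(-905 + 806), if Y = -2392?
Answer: -3023611/122859 ≈ -24.610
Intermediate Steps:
N = 14186/1241 (N = 8 - (2427 + 1831)/(1151 - 2392) = 8 - 4258/(-1241) = 8 - 4258*(-1)/1241 = 8 - 1*(-4258/1241) = 8 + 4258/1241 = 14186/1241 ≈ 11.431)
((2159 - ((488 - 828) + 74)) + N)/(-905 + 806) = ((2159 - ((488 - 828) + 74)) + 14186/1241)/(-905 + 806) = ((2159 - (-340 + 74)) + 14186/1241)/(-99) = ((2159 - 1*(-266)) + 14186/1241)*(-1/99) = ((2159 + 266) + 14186/1241)*(-1/99) = (2425 + 14186/1241)*(-1/99) = (3023611/1241)*(-1/99) = -3023611/122859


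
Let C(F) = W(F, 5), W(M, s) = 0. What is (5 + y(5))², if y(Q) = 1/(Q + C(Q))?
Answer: 676/25 ≈ 27.040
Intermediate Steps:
C(F) = 0
y(Q) = 1/Q (y(Q) = 1/(Q + 0) = 1/Q)
(5 + y(5))² = (5 + 1/5)² = (5 + ⅕)² = (26/5)² = 676/25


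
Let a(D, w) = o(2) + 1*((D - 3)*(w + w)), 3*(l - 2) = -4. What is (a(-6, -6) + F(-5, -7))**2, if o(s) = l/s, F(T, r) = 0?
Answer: 105625/9 ≈ 11736.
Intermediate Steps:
l = 2/3 (l = 2 + (1/3)*(-4) = 2 - 4/3 = 2/3 ≈ 0.66667)
o(s) = 2/(3*s)
a(D, w) = 1/3 + 2*w*(-3 + D) (a(D, w) = (2/3)/2 + 1*((D - 3)*(w + w)) = (2/3)*(1/2) + 1*((-3 + D)*(2*w)) = 1/3 + 1*(2*w*(-3 + D)) = 1/3 + 2*w*(-3 + D))
(a(-6, -6) + F(-5, -7))**2 = ((1/3 - 6*(-6) + 2*(-6)*(-6)) + 0)**2 = ((1/3 + 36 + 72) + 0)**2 = (325/3 + 0)**2 = (325/3)**2 = 105625/9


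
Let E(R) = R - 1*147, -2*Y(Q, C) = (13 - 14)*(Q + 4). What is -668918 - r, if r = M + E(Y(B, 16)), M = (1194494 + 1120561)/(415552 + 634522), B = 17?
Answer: -351136189943/525037 ≈ -6.6878e+5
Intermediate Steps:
Y(Q, C) = 2 + Q/2 (Y(Q, C) = -(13 - 14)*(Q + 4)/2 = -(-1)*(4 + Q)/2 = -(-4 - Q)/2 = 2 + Q/2)
E(R) = -147 + R (E(R) = R - 147 = -147 + R)
M = 2315055/1050074 ≈ 2.2047
r = -70510023/525037 (r = 2315055/1050074 + (-147 + (2 + (½)*17)) = 2315055/1050074 + (-147 + (2 + 17/2)) = 2315055/1050074 + (-147 + 21/2) = 2315055/1050074 - 273/2 = -70510023/525037 ≈ -134.30)
-668918 - r = -668918 - 1*(-70510023/525037) = -668918 + 70510023/525037 = -351136189943/525037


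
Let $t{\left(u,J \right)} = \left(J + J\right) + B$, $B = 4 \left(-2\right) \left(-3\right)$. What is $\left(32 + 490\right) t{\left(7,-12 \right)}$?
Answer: $0$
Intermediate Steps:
$B = 24$ ($B = \left(-8\right) \left(-3\right) = 24$)
$t{\left(u,J \right)} = 24 + 2 J$ ($t{\left(u,J \right)} = \left(J + J\right) + 24 = 2 J + 24 = 24 + 2 J$)
$\left(32 + 490\right) t{\left(7,-12 \right)} = \left(32 + 490\right) \left(24 + 2 \left(-12\right)\right) = 522 \left(24 - 24\right) = 522 \cdot 0 = 0$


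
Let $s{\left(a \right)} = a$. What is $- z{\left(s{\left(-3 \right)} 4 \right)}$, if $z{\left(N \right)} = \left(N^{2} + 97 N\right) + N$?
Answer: $1032$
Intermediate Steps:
$z{\left(N \right)} = N^{2} + 98 N$
$- z{\left(s{\left(-3 \right)} 4 \right)} = - \left(-3\right) 4 \left(98 - 12\right) = - \left(-12\right) \left(98 - 12\right) = - \left(-12\right) 86 = \left(-1\right) \left(-1032\right) = 1032$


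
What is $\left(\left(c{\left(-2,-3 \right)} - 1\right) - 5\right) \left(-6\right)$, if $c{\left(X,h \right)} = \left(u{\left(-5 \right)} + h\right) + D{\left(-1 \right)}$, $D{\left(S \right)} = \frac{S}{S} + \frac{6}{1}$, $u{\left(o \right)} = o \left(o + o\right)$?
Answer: $-288$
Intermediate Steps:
$u{\left(o \right)} = 2 o^{2}$ ($u{\left(o \right)} = o 2 o = 2 o^{2}$)
$D{\left(S \right)} = 7$ ($D{\left(S \right)} = 1 + 6 \cdot 1 = 1 + 6 = 7$)
$c{\left(X,h \right)} = 57 + h$ ($c{\left(X,h \right)} = \left(2 \left(-5\right)^{2} + h\right) + 7 = \left(2 \cdot 25 + h\right) + 7 = \left(50 + h\right) + 7 = 57 + h$)
$\left(\left(c{\left(-2,-3 \right)} - 1\right) - 5\right) \left(-6\right) = \left(\left(\left(57 - 3\right) - 1\right) - 5\right) \left(-6\right) = \left(\left(54 - 1\right) - 5\right) \left(-6\right) = \left(53 - 5\right) \left(-6\right) = 48 \left(-6\right) = -288$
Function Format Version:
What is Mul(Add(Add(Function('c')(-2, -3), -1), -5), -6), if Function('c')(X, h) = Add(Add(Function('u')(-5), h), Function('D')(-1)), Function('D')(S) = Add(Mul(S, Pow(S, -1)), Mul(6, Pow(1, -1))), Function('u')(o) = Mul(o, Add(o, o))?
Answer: -288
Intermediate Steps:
Function('u')(o) = Mul(2, Pow(o, 2)) (Function('u')(o) = Mul(o, Mul(2, o)) = Mul(2, Pow(o, 2)))
Function('D')(S) = 7 (Function('D')(S) = Add(1, Mul(6, 1)) = Add(1, 6) = 7)
Function('c')(X, h) = Add(57, h) (Function('c')(X, h) = Add(Add(Mul(2, Pow(-5, 2)), h), 7) = Add(Add(Mul(2, 25), h), 7) = Add(Add(50, h), 7) = Add(57, h))
Mul(Add(Add(Function('c')(-2, -3), -1), -5), -6) = Mul(Add(Add(Add(57, -3), -1), -5), -6) = Mul(Add(Add(54, -1), -5), -6) = Mul(Add(53, -5), -6) = Mul(48, -6) = -288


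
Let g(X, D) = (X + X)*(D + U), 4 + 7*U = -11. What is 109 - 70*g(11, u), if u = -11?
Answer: 20349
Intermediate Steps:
U = -15/7 (U = -4/7 + (⅐)*(-11) = -4/7 - 11/7 = -15/7 ≈ -2.1429)
g(X, D) = 2*X*(-15/7 + D) (g(X, D) = (X + X)*(D - 15/7) = (2*X)*(-15/7 + D) = 2*X*(-15/7 + D))
109 - 70*g(11, u) = 109 - 20*11*(-15 + 7*(-11)) = 109 - 20*11*(-15 - 77) = 109 - 20*11*(-92) = 109 - 70*(-2024/7) = 109 + 20240 = 20349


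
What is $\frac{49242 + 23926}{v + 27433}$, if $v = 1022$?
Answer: $\frac{73168}{28455} \approx 2.5714$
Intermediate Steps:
$\frac{49242 + 23926}{v + 27433} = \frac{49242 + 23926}{1022 + 27433} = \frac{73168}{28455}$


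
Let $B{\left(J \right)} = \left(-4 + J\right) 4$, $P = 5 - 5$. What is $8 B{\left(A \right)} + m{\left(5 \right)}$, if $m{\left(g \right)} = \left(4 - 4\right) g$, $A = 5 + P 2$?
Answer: $32$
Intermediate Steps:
$P = 0$ ($P = 5 - 5 = 0$)
$A = 5$ ($A = 5 + 0 \cdot 2 = 5 + 0 = 5$)
$B{\left(J \right)} = -16 + 4 J$
$m{\left(g \right)} = 0$ ($m{\left(g \right)} = 0 g = 0$)
$8 B{\left(A \right)} + m{\left(5 \right)} = 8 \left(-16 + 4 \cdot 5\right) + 0 = 8 \left(-16 + 20\right) + 0 = 8 \cdot 4 + 0 = 32 + 0 = 32$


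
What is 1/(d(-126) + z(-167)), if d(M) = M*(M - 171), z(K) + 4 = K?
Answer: 1/37251 ≈ 2.6845e-5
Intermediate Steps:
z(K) = -4 + K
d(M) = M*(-171 + M)
1/(d(-126) + z(-167)) = 1/(-126*(-171 - 126) + (-4 - 167)) = 1/(-126*(-297) - 171) = 1/(37422 - 171) = 1/37251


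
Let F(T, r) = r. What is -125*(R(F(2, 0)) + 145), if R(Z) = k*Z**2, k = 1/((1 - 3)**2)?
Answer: -18125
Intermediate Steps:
k = 1/4 (k = 1/((-2)**2) = 1/4 ≈ 0.25000)
R(Z) = Z**2/4
-125*(R(F(2, 0)) + 145) = -125*((1/4)*0**2 + 145) = -125*((1/4)*0 + 145) = -125*(0 + 145) = -125*145 = -18125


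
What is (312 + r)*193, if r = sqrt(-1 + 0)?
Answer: 60216 + 193*I ≈ 60216.0 + 193.0*I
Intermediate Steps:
r = I (r = sqrt(-1) = I ≈ 1.0*I)
(312 + r)*193 = (312 + I)*193 = 60216 + 193*I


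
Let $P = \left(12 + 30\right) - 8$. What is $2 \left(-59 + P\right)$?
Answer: $-50$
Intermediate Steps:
$P = 34$ ($P = 42 - 8 = 34$)
$2 \left(-59 + P\right) = 2 \left(-59 + 34\right) = 2 \left(-25\right) = -50$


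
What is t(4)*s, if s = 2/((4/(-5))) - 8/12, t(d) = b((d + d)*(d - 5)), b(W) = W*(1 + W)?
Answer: -532/3 ≈ -177.33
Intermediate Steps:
t(d) = 2*d*(1 + 2*d*(-5 + d))*(-5 + d) (t(d) = ((d + d)*(d - 5))*(1 + (d + d)*(d - 5)) = ((2*d)*(-5 + d))*(1 + (2*d)*(-5 + d)) = (2*d*(-5 + d))*(1 + 2*d*(-5 + d)) = 2*d*(1 + 2*d*(-5 + d))*(-5 + d))
s = -19/6 (s = 2/((4*(-⅕))) - 8*1/12 = 2/(-⅘) - ⅔ = 2*(-5/4) - ⅔ = -5/2 - ⅔ = -19/6 ≈ -3.1667)
t(4)*s = (2*4*(1 + 2*4*(-5 + 4))*(-5 + 4))*(-19/6) = (2*4*(1 + 2*4*(-1))*(-1))*(-19/6) = (2*4*(1 - 8)*(-1))*(-19/6) = (2*4*(-7)*(-1))*(-19/6) = 56*(-19/6) = -532/3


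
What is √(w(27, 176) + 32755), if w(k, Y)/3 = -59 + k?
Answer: √32659 ≈ 180.72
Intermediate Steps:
w(k, Y) = -177 + 3*k (w(k, Y) = 3*(-59 + k) = -177 + 3*k)
√(w(27, 176) + 32755) = √((-177 + 3*27) + 32755) = √((-177 + 81) + 32755) = √(-96 + 32755) = √32659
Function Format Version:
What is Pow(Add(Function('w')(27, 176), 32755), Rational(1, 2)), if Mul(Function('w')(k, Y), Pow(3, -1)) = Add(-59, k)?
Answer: Pow(32659, Rational(1, 2)) ≈ 180.72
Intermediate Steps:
Function('w')(k, Y) = Add(-177, Mul(3, k)) (Function('w')(k, Y) = Mul(3, Add(-59, k)) = Add(-177, Mul(3, k)))
Pow(Add(Function('w')(27, 176), 32755), Rational(1, 2)) = Pow(Add(Add(-177, Mul(3, 27)), 32755), Rational(1, 2)) = Pow(Add(Add(-177, 81), 32755), Rational(1, 2)) = Pow(Add(-96, 32755), Rational(1, 2)) = Pow(32659, Rational(1, 2))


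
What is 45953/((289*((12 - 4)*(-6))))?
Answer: -45953/13872 ≈ -3.3126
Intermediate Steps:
45953/((289*((12 - 4)*(-6)))) = 45953/((289*(8*(-6)))) = 45953/((289*(-48))) = 45953/(-13872) = 45953*(-1/13872) = -45953/13872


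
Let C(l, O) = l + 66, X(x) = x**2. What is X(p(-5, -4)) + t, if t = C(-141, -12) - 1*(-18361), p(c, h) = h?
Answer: 18302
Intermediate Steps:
C(l, O) = 66 + l
t = 18286 (t = (66 - 141) - 1*(-18361) = -75 + 18361 = 18286)
X(p(-5, -4)) + t = (-4)**2 + 18286 = 16 + 18286 = 18302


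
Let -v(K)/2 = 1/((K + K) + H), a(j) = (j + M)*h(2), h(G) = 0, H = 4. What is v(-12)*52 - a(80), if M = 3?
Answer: 26/5 ≈ 5.2000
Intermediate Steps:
a(j) = 0 (a(j) = (j + 3)*0 = (3 + j)*0 = 0)
v(K) = -2/(4 + 2*K) (v(K) = -2/((K + K) + 4) = -2/(2*K + 4) = -2/(4 + 2*K))
v(-12)*52 - a(80) = -1/(2 - 12)*52 - 1*0 = -1/(-10)*52 + 0 = -1*(-⅒)*52 + 0 = (⅒)*52 + 0 = 26/5 + 0 = 26/5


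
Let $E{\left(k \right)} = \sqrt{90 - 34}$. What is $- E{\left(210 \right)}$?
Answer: $- 2 \sqrt{14} \approx -7.4833$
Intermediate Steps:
$E{\left(k \right)} = 2 \sqrt{14}$ ($E{\left(k \right)} = \sqrt{56} = 2 \sqrt{14}$)
$- E{\left(210 \right)} = - 2 \sqrt{14}$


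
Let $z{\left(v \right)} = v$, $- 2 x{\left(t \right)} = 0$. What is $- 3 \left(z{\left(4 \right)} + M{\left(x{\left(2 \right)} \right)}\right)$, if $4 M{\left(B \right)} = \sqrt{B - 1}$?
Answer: $-12 - \frac{3 i}{4} \approx -12.0 - 0.75 i$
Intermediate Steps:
$x{\left(t \right)} = 0$ ($x{\left(t \right)} = \left(- \frac{1}{2}\right) 0 = 0$)
$M{\left(B \right)} = \frac{\sqrt{-1 + B}}{4}$ ($M{\left(B \right)} = \frac{\sqrt{B - 1}}{4} = \frac{\sqrt{-1 + B}}{4}$)
$- 3 \left(z{\left(4 \right)} + M{\left(x{\left(2 \right)} \right)}\right) = - 3 \left(4 + \frac{\sqrt{-1 + 0}}{4}\right) = - 3 \left(4 + \frac{\sqrt{-1}}{4}\right) = - 3 \left(4 + \frac{i}{4}\right) = -12 - \frac{3 i}{4}$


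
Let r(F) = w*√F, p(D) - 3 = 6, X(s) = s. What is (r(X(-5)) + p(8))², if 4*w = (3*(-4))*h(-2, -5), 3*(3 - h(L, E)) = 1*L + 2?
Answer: 81*(1 - I*√5)² ≈ -324.0 - 362.24*I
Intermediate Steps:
h(L, E) = 7/3 - L/3 (h(L, E) = 3 - (1*L + 2)/3 = 3 - (L + 2)/3 = 3 - (2 + L)/3 = 3 + (-⅔ - L/3) = 7/3 - L/3)
w = -9 (w = ((3*(-4))*(7/3 - ⅓*(-2)))/4 = (-12*(7/3 + ⅔))/4 = (-12*3)/4 = (¼)*(-36) = -9)
p(D) = 9 (p(D) = 3 + 6 = 9)
r(F) = -9*√F
(r(X(-5)) + p(8))² = (-9*I*√5 + 9)² = (9 - 9*I*√5)²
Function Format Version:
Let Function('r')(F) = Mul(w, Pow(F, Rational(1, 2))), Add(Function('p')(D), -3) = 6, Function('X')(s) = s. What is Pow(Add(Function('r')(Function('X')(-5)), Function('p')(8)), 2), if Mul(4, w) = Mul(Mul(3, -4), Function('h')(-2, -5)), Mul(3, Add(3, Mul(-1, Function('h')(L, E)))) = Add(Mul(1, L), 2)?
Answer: Mul(81, Pow(Add(1, Mul(-1, I, Pow(5, Rational(1, 2)))), 2)) ≈ Add(-324.00, Mul(-362.24, I))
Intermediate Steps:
Function('h')(L, E) = Add(Rational(7, 3), Mul(Rational(-1, 3), L)) (Function('h')(L, E) = Add(3, Mul(Rational(-1, 3), Add(Mul(1, L), 2))) = Add(3, Mul(Rational(-1, 3), Add(L, 2))) = Add(3, Mul(Rational(-1, 3), Add(2, L))) = Add(3, Add(Rational(-2, 3), Mul(Rational(-1, 3), L))) = Add(Rational(7, 3), Mul(Rational(-1, 3), L)))
w = -9 (w = Mul(Rational(1, 4), Mul(Mul(3, -4), Add(Rational(7, 3), Mul(Rational(-1, 3), -2)))) = Mul(Rational(1, 4), Mul(-12, Add(Rational(7, 3), Rational(2, 3)))) = Mul(Rational(1, 4), Mul(-12, 3)) = Mul(Rational(1, 4), -36) = -9)
Function('p')(D) = 9 (Function('p')(D) = Add(3, 6) = 9)
Function('r')(F) = Mul(-9, Pow(F, Rational(1, 2)))
Pow(Add(Function('r')(Function('X')(-5)), Function('p')(8)), 2) = Pow(Add(Mul(-9, Pow(-5, Rational(1, 2))), 9), 2) = Pow(Add(Mul(-9, Mul(I, Pow(5, Rational(1, 2)))), 9), 2) = Pow(Add(Mul(-9, I, Pow(5, Rational(1, 2))), 9), 2) = Pow(Add(9, Mul(-9, I, Pow(5, Rational(1, 2)))), 2)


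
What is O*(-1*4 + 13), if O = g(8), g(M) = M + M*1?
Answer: 144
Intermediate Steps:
g(M) = 2*M (g(M) = M + M = 2*M)
O = 16 (O = 2*8 = 16)
O*(-1*4 + 13) = 16*(-1*4 + 13) = 16*(-4 + 13) = 16*9 = 144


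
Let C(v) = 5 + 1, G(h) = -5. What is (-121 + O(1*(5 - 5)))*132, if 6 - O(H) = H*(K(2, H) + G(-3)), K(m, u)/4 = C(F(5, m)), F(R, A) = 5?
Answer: -15180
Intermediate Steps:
C(v) = 6
K(m, u) = 24 (K(m, u) = 4*6 = 24)
O(H) = 6 - 19*H (O(H) = 6 - H*(24 - 5) = 6 - H*19 = 6 - 19*H)
(-121 + O(1*(5 - 5)))*132 = (-121 + (6 - 19*(5 - 5)))*132 = (-121 + (6 - 19*0))*132 = (-121 + (6 + 0))*132 = (-121 + 6)*132 = -115*132 = -15180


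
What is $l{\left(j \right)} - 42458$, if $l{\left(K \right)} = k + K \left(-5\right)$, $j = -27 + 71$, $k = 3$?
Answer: $-42675$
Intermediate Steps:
$j = 44$
$l{\left(K \right)} = 3 - 5 K$ ($l{\left(K \right)} = 3 + K \left(-5\right) = 3 - 5 K$)
$l{\left(j \right)} - 42458 = \left(3 - 220\right) - 42458 = -217 - 42458 = -42675$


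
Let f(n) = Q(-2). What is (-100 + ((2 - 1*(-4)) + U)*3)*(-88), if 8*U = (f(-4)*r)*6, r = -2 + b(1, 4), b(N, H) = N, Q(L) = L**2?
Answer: 8008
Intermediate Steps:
f(n) = 4 (f(n) = (-2)**2 = 4)
r = -1 (r = -2 + 1 = -1)
U = -3 (U = ((4*(-1))*6)/8 = (-4*6)/8 = (1/8)*(-24) = -3)
(-100 + ((2 - 1*(-4)) + U)*3)*(-88) = (-100 + ((2 - 1*(-4)) - 3)*3)*(-88) = (-100 + ((2 + 4) - 3)*3)*(-88) = (-100 + (6 - 3)*3)*(-88) = (-100 + 3*3)*(-88) = (-100 + 9)*(-88) = -91*(-88) = 8008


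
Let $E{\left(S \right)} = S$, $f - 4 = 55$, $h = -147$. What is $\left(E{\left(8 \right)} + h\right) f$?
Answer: $-8201$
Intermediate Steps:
$f = 59$ ($f = 4 + 55 = 59$)
$\left(E{\left(8 \right)} + h\right) f = \left(8 - 147\right) 59 = \left(-139\right) 59 = -8201$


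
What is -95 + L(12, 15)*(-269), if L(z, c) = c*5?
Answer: -20270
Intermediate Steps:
L(z, c) = 5*c
-95 + L(12, 15)*(-269) = -95 + (5*15)*(-269) = -95 + 75*(-269) = -95 - 20175 = -20270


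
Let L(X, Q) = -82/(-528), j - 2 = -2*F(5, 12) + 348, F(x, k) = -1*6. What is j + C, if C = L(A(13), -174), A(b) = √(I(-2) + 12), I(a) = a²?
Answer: 95609/264 ≈ 362.16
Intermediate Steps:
A(b) = 4 (A(b) = √((-2)² + 12) = √(4 + 12) = √16 = 4)
F(x, k) = -6
j = 362 (j = 2 + (-2*(-6) + 348) = 2 + (12 + 348) = 2 + 360 = 362)
L(X, Q) = 41/264 (L(X, Q) = -82*(-1/528) = 41/264)
C = 41/264 ≈ 0.15530
j + C = 362 + 41/264 = 95609/264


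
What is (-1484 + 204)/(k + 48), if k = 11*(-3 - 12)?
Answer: 1280/117 ≈ 10.940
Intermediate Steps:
k = -165 (k = 11*(-15) = -165)
(-1484 + 204)/(k + 48) = (-1484 + 204)/(-165 + 48) = -1280/(-117) = -1/117*(-1280) = 1280/117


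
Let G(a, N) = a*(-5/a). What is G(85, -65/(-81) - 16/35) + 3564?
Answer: 3559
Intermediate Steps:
G(a, N) = -5
G(85, -65/(-81) - 16/35) + 3564 = -5 + 3564 = 3559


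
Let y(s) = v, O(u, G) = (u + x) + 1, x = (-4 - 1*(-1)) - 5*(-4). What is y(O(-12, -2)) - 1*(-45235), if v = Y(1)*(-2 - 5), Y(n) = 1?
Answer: 45228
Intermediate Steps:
x = 17 (x = (-4 + 1) + 20 = -3 + 20 = 17)
O(u, G) = 18 + u (O(u, G) = (u + 17) + 1 = (17 + u) + 1 = 18 + u)
v = -7 (v = 1*(-2 - 5) = 1*(-7) = -7)
y(s) = -7
y(O(-12, -2)) - 1*(-45235) = -7 - 1*(-45235) = -7 + 45235 = 45228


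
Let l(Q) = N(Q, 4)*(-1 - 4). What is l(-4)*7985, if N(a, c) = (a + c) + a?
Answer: 159700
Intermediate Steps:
N(a, c) = c + 2*a
l(Q) = -20 - 10*Q (l(Q) = (4 + 2*Q)*(-1 - 4) = (4 + 2*Q)*(-5) = -20 - 10*Q)
l(-4)*7985 = (-20 - 10*(-4))*7985 = (-20 + 40)*7985 = 20*7985 = 159700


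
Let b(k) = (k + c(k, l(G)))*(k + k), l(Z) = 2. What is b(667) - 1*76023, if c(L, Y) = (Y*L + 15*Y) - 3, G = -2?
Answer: 2629329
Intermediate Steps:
c(L, Y) = -3 + 15*Y + L*Y (c(L, Y) = (L*Y + 15*Y) - 3 = (15*Y + L*Y) - 3 = -3 + 15*Y + L*Y)
b(k) = 2*k*(27 + 3*k) (b(k) = (k + (-3 + 15*2 + k*2))*(k + k) = (k + (-3 + 30 + 2*k))*(2*k) = (k + (27 + 2*k))*(2*k) = (27 + 3*k)*(2*k) = 2*k*(27 + 3*k))
b(667) - 1*76023 = 6*667*(9 + 667) - 1*76023 = 6*667*676 - 76023 = 2705352 - 76023 = 2629329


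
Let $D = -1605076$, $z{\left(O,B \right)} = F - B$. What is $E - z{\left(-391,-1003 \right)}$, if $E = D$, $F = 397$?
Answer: $-1606476$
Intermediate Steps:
$z{\left(O,B \right)} = 397 - B$
$E = -1605076$
$E - z{\left(-391,-1003 \right)} = -1605076 - \left(397 - -1003\right) = -1605076 - \left(397 + 1003\right) = -1605076 - 1400 = -1606476$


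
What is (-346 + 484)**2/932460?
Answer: 1587/77705 ≈ 0.020423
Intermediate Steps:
(-346 + 484)**2/932460 = 138**2*(1/932460) = 19044*(1/932460) = 1587/77705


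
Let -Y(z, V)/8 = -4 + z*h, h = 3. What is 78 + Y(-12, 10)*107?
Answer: 34318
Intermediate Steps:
Y(z, V) = 32 - 24*z (Y(z, V) = -8*(-4 + z*3) = -8*(-4 + 3*z) = 32 - 24*z)
78 + Y(-12, 10)*107 = 78 + (32 - 24*(-12))*107 = 78 + (32 + 288)*107 = 78 + 320*107 = 78 + 34240 = 34318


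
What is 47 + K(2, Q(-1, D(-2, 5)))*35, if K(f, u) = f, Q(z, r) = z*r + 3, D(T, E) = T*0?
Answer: 117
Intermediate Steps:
D(T, E) = 0
Q(z, r) = 3 + r*z (Q(z, r) = r*z + 3 = 3 + r*z)
47 + K(2, Q(-1, D(-2, 5)))*35 = 47 + 2*35 = 47 + 70 = 117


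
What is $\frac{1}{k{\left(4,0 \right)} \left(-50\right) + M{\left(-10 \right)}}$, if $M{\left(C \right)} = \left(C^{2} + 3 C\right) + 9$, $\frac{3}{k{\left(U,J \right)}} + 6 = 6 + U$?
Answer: $\frac{2}{83} \approx 0.024096$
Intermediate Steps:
$k{\left(U,J \right)} = \frac{3}{U}$ ($k{\left(U,J \right)} = \frac{3}{-6 + \left(6 + U\right)} = \frac{3}{U}$)
$M{\left(C \right)} = 9 + C^{2} + 3 C$
$\frac{1}{k{\left(4,0 \right)} \left(-50\right) + M{\left(-10 \right)}} = \frac{1}{\frac{3}{4} \left(-50\right) + \left(9 + \left(-10\right)^{2} + 3 \left(-10\right)\right)} = \frac{1}{3 \cdot \frac{1}{4} \left(-50\right) + \left(9 + 100 - 30\right)} = \frac{1}{\frac{3}{4} \left(-50\right) + 79} = \frac{1}{- \frac{75}{2} + 79} = \frac{1}{\frac{83}{2}} = \frac{2}{83}$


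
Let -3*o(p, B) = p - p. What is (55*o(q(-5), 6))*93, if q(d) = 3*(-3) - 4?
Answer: 0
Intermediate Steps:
q(d) = -13 (q(d) = -9 - 4 = -13)
o(p, B) = 0 (o(p, B) = -(p - p)/3 = -⅓*0 = 0)
(55*o(q(-5), 6))*93 = (55*0)*93 = 0*93 = 0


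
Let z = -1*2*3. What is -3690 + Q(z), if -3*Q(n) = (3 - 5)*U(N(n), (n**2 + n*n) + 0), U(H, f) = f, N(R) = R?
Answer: -3642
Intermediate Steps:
z = -6 (z = -2*3 = -6)
Q(n) = 4*n**2/3 (Q(n) = -(3 - 5)*((n**2 + n*n) + 0)/3 = -(-2)*((n**2 + n**2) + 0)/3 = -(-2)*(2*n**2 + 0)/3 = -(-2)*2*n**2/3 = -(-4)*n**2/3 = 4*n**2/3)
-3690 + Q(z) = -3690 + (4/3)*(-6)**2 = -3690 + (4/3)*36 = -3690 + 48 = -3642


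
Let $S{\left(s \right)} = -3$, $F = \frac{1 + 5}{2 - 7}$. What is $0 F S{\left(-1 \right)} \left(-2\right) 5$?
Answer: $0$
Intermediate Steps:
$F = - \frac{6}{5}$ ($F = \frac{6}{-5} = 6 \left(- \frac{1}{5}\right) = - \frac{6}{5} \approx -1.2$)
$0 F S{\left(-1 \right)} \left(-2\right) 5 = 0 \left(- \frac{6}{5}\right) \left(-3\right) \left(-2\right) 5 = 0 \cdot 6 \cdot 5 = 0 \cdot 30 = 0$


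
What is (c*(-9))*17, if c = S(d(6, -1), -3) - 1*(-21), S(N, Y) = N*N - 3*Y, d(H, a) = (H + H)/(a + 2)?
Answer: -26622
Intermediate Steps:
d(H, a) = 2*H/(2 + a) (d(H, a) = (2*H)/(2 + a) = 2*H/(2 + a))
S(N, Y) = N² - 3*Y
c = 174 (c = ((2*6/(2 - 1))² - 3*(-3)) - 1*(-21) = ((2*6/1)² + 9) + 21 = ((2*6*1)² + 9) + 21 = (12² + 9) + 21 = (144 + 9) + 21 = 153 + 21 = 174)
(c*(-9))*17 = (174*(-9))*17 = -1566*17 = -26622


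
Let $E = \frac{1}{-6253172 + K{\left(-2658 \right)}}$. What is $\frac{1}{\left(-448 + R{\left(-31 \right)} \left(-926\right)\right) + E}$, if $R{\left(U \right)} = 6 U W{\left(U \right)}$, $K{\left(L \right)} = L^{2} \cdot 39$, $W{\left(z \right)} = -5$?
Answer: $- \frac{269280424}{232019553170271} \approx -1.1606 \cdot 10^{-6}$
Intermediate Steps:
$K{\left(L \right)} = 39 L^{2}$
$R{\left(U \right)} = - 30 U$ ($R{\left(U \right)} = 6 U \left(-5\right) = - 30 U$)
$E = \frac{1}{269280424}$ ($E = \frac{1}{-6253172 + 39 \left(-2658\right)^{2}} = \frac{1}{-6253172 + 39 \cdot 7064964} = \frac{1}{-6253172 + 275533596} = \frac{1}{269280424} \approx 3.7136 \cdot 10^{-9}$)
$\frac{1}{\left(-448 + R{\left(-31 \right)} \left(-926\right)\right) + E} = \frac{1}{\left(-448 + \left(-30\right) \left(-31\right) \left(-926\right)\right) + \frac{1}{269280424}} = \frac{1}{\left(-448 + 930 \left(-926\right)\right) + \frac{1}{269280424}} = \frac{1}{\left(-448 - 861180\right) + \frac{1}{269280424}} = \frac{1}{-861628 + \frac{1}{269280424}} = \frac{1}{- \frac{232019553170271}{269280424}} = - \frac{269280424}{232019553170271}$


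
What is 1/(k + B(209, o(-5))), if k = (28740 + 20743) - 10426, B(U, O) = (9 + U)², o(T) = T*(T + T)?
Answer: 1/86581 ≈ 1.1550e-5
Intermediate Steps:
o(T) = 2*T² (o(T) = T*(2*T) = 2*T²)
k = 39057 (k = 49483 - 10426 = 39057)
1/(k + B(209, o(-5))) = 1/(39057 + (9 + 209)²) = 1/(39057 + 218²) = 1/(39057 + 47524) = 1/86581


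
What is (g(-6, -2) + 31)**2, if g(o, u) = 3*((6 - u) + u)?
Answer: 2401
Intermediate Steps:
g(o, u) = 18 (g(o, u) = 3*6 = 18)
(g(-6, -2) + 31)**2 = (18 + 31)**2 = 49**2 = 2401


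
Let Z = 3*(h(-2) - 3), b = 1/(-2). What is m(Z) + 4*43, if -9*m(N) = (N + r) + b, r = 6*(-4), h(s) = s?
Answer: 3175/18 ≈ 176.39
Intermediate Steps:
r = -24
b = -½ (b = 1*(-½) = -½ ≈ -0.50000)
Z = -15 (Z = 3*(-2 - 3) = 3*(-5) = -15)
m(N) = 49/18 - N/9 (m(N) = -((N - 24) - ½)/9 = -((-24 + N) - ½)/9 = -(-49/2 + N)/9 = 49/18 - N/9)
m(Z) + 4*43 = (49/18 - ⅑*(-15)) + 4*43 = (49/18 + 5/3) + 172 = 79/18 + 172 = 3175/18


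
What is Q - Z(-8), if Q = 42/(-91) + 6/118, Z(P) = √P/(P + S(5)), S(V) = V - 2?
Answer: -315/767 + 2*I*√2/5 ≈ -0.41069 + 0.56569*I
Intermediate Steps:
S(V) = -2 + V
Z(P) = √P/(3 + P) (Z(P) = √P/(P + (-2 + 5)) = √P/(P + 3) = √P/(3 + P))
Q = -315/767 (Q = 42*(-1/91) + 6*(1/118) = -6/13 + 3/59 = -315/767 ≈ -0.41069)
Q - Z(-8) = -315/767 - √(-8)/(3 - 8) = -315/767 - 2*I*√2/(-5) = -315/767 - 2*I*√2*(-1)/5 = -315/767 - (-2)*I*√2/5 = -315/767 + 2*I*√2/5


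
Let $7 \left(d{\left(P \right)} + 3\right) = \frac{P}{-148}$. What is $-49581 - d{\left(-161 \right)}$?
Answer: $- \frac{7337567}{148} \approx -49578.0$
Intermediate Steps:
$d{\left(P \right)} = -3 - \frac{P}{1036}$ ($d{\left(P \right)} = -3 + \frac{P \frac{1}{-148}}{7} = -3 + \frac{P \left(- \frac{1}{148}\right)}{7} = -3 + \frac{\left(- \frac{1}{148}\right) P}{7} = -3 - \frac{P}{1036}$)
$-49581 - d{\left(-161 \right)} = -49581 - \left(-3 - - \frac{23}{148}\right) = -49581 - \left(-3 + \frac{23}{148}\right) = -49581 - - \frac{421}{148} = -49581 + \frac{421}{148} = - \frac{7337567}{148}$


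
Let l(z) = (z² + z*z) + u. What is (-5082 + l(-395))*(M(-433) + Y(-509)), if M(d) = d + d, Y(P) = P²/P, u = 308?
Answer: -422504500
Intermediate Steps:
Y(P) = P
l(z) = 308 + 2*z² (l(z) = (z² + z*z) + 308 = (z² + z²) + 308 = 2*z² + 308 = 308 + 2*z²)
M(d) = 2*d
(-5082 + l(-395))*(M(-433) + Y(-509)) = (-5082 + (308 + 2*(-395)²))*(2*(-433) - 509) = (-5082 + (308 + 2*156025))*(-866 - 509) = (-5082 + (308 + 312050))*(-1375) = (-5082 + 312358)*(-1375) = 307276*(-1375) = -422504500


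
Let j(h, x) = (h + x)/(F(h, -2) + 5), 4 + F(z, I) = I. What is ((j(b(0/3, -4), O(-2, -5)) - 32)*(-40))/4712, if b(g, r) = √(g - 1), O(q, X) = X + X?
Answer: 110/589 + 5*I/589 ≈ 0.18676 + 0.008489*I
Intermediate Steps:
F(z, I) = -4 + I
O(q, X) = 2*X
b(g, r) = √(-1 + g)
j(h, x) = -h - x (j(h, x) = (h + x)/((-4 - 2) + 5) = (h + x)/(-6 + 5) = (h + x)/(-1) = (h + x)*(-1) = -h - x)
((j(b(0/3, -4), O(-2, -5)) - 32)*(-40))/4712 = (((-√(-1 + 0/3) - 2*(-5)) - 32)*(-40))/4712 = (((-√(-1 + 0*(⅓)) - 1*(-10)) - 32)*(-40))*(1/4712) = (((-√(-1 + 0) + 10) - 32)*(-40))*(1/4712) = (((-√(-1) + 10) - 32)*(-40))*(1/4712) = (((-I + 10) - 32)*(-40))*(1/4712) = (((10 - I) - 32)*(-40))*(1/4712) = ((-22 - I)*(-40))*(1/4712) = (880 + 40*I)*(1/4712) = 110/589 + 5*I/589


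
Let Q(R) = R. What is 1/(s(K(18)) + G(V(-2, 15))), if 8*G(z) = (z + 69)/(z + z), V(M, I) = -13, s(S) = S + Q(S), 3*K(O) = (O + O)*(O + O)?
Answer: 26/22457 ≈ 0.0011578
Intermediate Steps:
K(O) = 4*O**2/3 (K(O) = ((O + O)*(O + O))/3 = ((2*O)*(2*O))/3 = (4*O**2)/3 = 4*O**2/3)
s(S) = 2*S (s(S) = S + S = 2*S)
G(z) = (69 + z)/(16*z) (G(z) = ((z + 69)/(z + z))/8 = ((69 + z)/((2*z)))/8 = ((69 + z)*(1/(2*z)))/8 = ((69 + z)/(2*z))/8 = (69 + z)/(16*z))
1/(s(K(18)) + G(V(-2, 15))) = 1/(2*((4/3)*18**2) + (1/16)*(69 - 13)/(-13)) = 1/(2*((4/3)*324) + (1/16)*(-1/13)*56) = 1/(2*432 - 7/26) = 1/(864 - 7/26) = 1/(22457/26) = 26/22457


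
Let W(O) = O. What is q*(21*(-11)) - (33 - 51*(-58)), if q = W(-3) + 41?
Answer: -11769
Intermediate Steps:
q = 38 (q = -3 + 41 = 38)
q*(21*(-11)) - (33 - 51*(-58)) = 38*(21*(-11)) - (33 - 51*(-58)) = 38*(-231) - (33 + 2958) = -8778 - 1*2991 = -8778 - 2991 = -11769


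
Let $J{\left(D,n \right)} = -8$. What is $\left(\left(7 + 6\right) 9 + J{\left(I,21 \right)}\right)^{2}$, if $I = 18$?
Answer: $11881$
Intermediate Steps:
$\left(\left(7 + 6\right) 9 + J{\left(I,21 \right)}\right)^{2} = \left(\left(7 + 6\right) 9 - 8\right)^{2} = \left(13 \cdot 9 - 8\right)^{2} = \left(117 - 8\right)^{2} = 109^{2} = 11881$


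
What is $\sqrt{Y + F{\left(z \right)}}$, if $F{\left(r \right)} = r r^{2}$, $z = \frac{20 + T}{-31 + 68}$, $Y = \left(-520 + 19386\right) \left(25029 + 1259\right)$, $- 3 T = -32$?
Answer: $\frac{4 \sqrt{4705538262538506}}{12321} \approx 22270.0$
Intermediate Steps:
$T = \frac{32}{3}$ ($T = \left(- \frac{1}{3}\right) \left(-32\right) = \frac{32}{3} \approx 10.667$)
$Y = 495949408$ ($Y = 18866 \cdot 26288 = 495949408$)
$z = \frac{92}{111}$ ($z = \frac{20 + \frac{32}{3}}{-31 + 68} = \frac{92}{3 \cdot 37} = \frac{92}{3} \cdot \frac{1}{37} = \frac{92}{111} \approx 0.82883$)
$F{\left(r \right)} = r^{3}$
$\sqrt{Y + F{\left(z \right)}} = \sqrt{495949408 + \left(\frac{92}{111}\right)^{3}} = \sqrt{495949408 + \frac{778688}{1367631}} = \sqrt{\frac{678275785591136}{1367631}} = \frac{4 \sqrt{4705538262538506}}{12321}$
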